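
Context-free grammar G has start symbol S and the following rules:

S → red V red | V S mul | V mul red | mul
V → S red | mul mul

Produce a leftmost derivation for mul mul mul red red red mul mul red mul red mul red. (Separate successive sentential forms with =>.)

S => V mul red   [S → V mul red]
V mul red => S red mul red   [V → S red]
S red mul red => V S mul red mul red   [S → V S mul]
V S mul red mul red => S red S mul red mul red   [V → S red]
S red S mul red mul red => V mul red red S mul red mul red   [S → V mul red]
V mul red red S mul red mul red => mul mul mul red red S mul red mul red   [V → mul mul]
mul mul mul red red S mul red mul red => mul mul mul red red red V red mul red mul red   [S → red V red]
mul mul mul red red red V red mul red mul red => mul mul mul red red red mul mul red mul red mul red   [V → mul mul]

S => V mul red => S red mul red => V S mul red mul red => S red S mul red mul red => V mul red red S mul red mul red => mul mul mul red red S mul red mul red => mul mul mul red red red V red mul red mul red => mul mul mul red red red mul mul red mul red mul red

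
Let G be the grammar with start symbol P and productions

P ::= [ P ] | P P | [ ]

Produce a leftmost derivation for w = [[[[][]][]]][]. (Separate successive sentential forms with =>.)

P => PP => [P]P => [[P]]P => [[PP]]P => [[[P]P]]P => [[[PP]P]]P => [[[[]P]P]]P => [[[[][]]P]]P => [[[[][]][]]]P => [[[[][]][]]][]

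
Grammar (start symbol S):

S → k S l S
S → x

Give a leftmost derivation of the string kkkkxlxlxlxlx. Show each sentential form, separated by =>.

S=>kSlS=>kkSlSlS=>kkkSlSlSlS=>kkkkSlSlSlSlS=>kkkkxlSlSlSlS=>kkkkxlxlSlSlS=>kkkkxlxlxlSlS=>kkkkxlxlxlxlS=>kkkkxlxlxlxlx

S => kSlS   [S → k S l S]
kSlS => kkSlSlS   [S → k S l S]
kkSlSlS => kkkSlSlSlS   [S → k S l S]
kkkSlSlSlS => kkkkSlSlSlSlS   [S → k S l S]
kkkkSlSlSlSlS => kkkkxlSlSlSlS   [S → x]
kkkkxlSlSlSlS => kkkkxlxlSlSlS   [S → x]
kkkkxlxlSlSlS => kkkkxlxlxlSlS   [S → x]
kkkkxlxlxlSlS => kkkkxlxlxlxlS   [S → x]
kkkkxlxlxlxlS => kkkkxlxlxlxlx   [S → x]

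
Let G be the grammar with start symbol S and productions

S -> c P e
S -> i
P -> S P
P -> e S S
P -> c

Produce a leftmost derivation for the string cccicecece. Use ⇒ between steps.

S ⇒ cPe   [S -> c P e]
cPe ⇒ cSPe   [P -> S P]
cSPe ⇒ ccPePe   [S -> c P e]
ccPePe ⇒ ccSPePe   [P -> S P]
ccSPePe ⇒ cccPePePe   [S -> c P e]
cccPePePe ⇒ cccSPePePe   [P -> S P]
cccSPePePe ⇒ ccciPePePe   [S -> i]
ccciPePePe ⇒ cccicePePe   [P -> c]
cccicePePe ⇒ cccicecePe   [P -> c]
cccicecePe ⇒ cccicecece   [P -> c]

S⇒cPe⇒cSPe⇒ccPePe⇒ccSPePe⇒cccPePePe⇒cccSPePePe⇒ccciPePePe⇒cccicePePe⇒cccicecePe⇒cccicecece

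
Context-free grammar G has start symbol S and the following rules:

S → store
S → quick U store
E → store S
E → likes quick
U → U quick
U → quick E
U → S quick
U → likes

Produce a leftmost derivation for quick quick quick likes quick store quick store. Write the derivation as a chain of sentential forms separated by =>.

S => quick U store   [S → quick U store]
quick U store => quick S quick store   [U → S quick]
quick S quick store => quick quick U store quick store   [S → quick U store]
quick quick U store quick store => quick quick quick E store quick store   [U → quick E]
quick quick quick E store quick store => quick quick quick likes quick store quick store   [E → likes quick]

S => quick U store => quick S quick store => quick quick U store quick store => quick quick quick E store quick store => quick quick quick likes quick store quick store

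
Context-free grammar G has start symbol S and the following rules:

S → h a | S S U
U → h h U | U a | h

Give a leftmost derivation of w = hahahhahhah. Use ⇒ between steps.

S ⇒ SSU   [S → S S U]
SSU ⇒ SSUSU   [S → S S U]
SSUSU ⇒ SSUSUSU   [S → S S U]
SSUSUSU ⇒ haSUSUSU   [S → h a]
haSUSUSU ⇒ hahaUSUSU   [S → h a]
hahaUSUSU ⇒ hahahSUSU   [U → h]
hahahSUSU ⇒ hahahhaUSU   [S → h a]
hahahhaUSU ⇒ hahahhahSU   [U → h]
hahahhahSU ⇒ hahahhahhaU   [S → h a]
hahahhahhaU ⇒ hahahhahhah   [U → h]

S⇒SSU⇒SSUSU⇒SSUSUSU⇒haSUSUSU⇒hahaUSUSU⇒hahahSUSU⇒hahahhaUSU⇒hahahhahSU⇒hahahhahhaU⇒hahahhahhah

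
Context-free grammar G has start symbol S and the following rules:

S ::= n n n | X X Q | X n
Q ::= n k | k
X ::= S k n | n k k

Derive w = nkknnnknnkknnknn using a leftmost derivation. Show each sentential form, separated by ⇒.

S ⇒ Xn ⇒ Sknn ⇒ Xnknn ⇒ Sknnknn ⇒ XXQknnknn ⇒ nkkXQknnknn ⇒ nkkSknQknnknn ⇒ nkknnnknQknnknn ⇒ nkknnnknnkknnknn

S ⇒ Xn   [S ::= X n]
Xn ⇒ Sknn   [X ::= S k n]
Sknn ⇒ Xnknn   [S ::= X n]
Xnknn ⇒ Sknnknn   [X ::= S k n]
Sknnknn ⇒ XXQknnknn   [S ::= X X Q]
XXQknnknn ⇒ nkkXQknnknn   [X ::= n k k]
nkkXQknnknn ⇒ nkkSknQknnknn   [X ::= S k n]
nkkSknQknnknn ⇒ nkknnnknQknnknn   [S ::= n n n]
nkknnnknQknnknn ⇒ nkknnnknnkknnknn   [Q ::= n k]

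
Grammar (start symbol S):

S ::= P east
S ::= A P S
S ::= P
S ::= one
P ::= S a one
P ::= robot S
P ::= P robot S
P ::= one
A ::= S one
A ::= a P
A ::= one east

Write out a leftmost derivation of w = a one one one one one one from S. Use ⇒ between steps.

S ⇒ A P S ⇒ S one P S ⇒ A P S one P S ⇒ a P P S one P S ⇒ a one P S one P S ⇒ a one one S one P S ⇒ a one one one one P S ⇒ a one one one one one S ⇒ a one one one one one one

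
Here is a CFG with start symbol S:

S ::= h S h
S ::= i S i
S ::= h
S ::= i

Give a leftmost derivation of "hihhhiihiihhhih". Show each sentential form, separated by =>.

S => hSh => hiSih => hihShih => hihhShhih => hihhhShhhih => hihhhiSihhhih => hihhhiiSiihhhih => hihhhiihiihhhih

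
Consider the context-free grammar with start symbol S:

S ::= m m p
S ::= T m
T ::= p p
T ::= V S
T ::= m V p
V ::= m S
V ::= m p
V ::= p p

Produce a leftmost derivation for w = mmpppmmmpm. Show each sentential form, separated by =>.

S=>Tm=>VSm=>mSSm=>mTmSm=>mmVpmSm=>mmpppmSm=>mmpppmmmpm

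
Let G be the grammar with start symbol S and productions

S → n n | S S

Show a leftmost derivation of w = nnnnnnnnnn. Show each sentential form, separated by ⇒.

S ⇒ SS ⇒ SSS ⇒ SSSS ⇒ SSSSS ⇒ nnSSSS ⇒ nnnnSSS ⇒ nnnnnnSS ⇒ nnnnnnnnS ⇒ nnnnnnnnnn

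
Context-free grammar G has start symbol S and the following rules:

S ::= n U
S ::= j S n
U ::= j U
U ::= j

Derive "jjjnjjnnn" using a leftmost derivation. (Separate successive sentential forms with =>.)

S => jSn   [S ::= j S n]
jSn => jjSnn   [S ::= j S n]
jjSnn => jjjSnnn   [S ::= j S n]
jjjSnnn => jjjnUnnn   [S ::= n U]
jjjnUnnn => jjjnjUnnn   [U ::= j U]
jjjnjUnnn => jjjnjjnnn   [U ::= j]

S => jSn => jjSnn => jjjSnnn => jjjnUnnn => jjjnjUnnn => jjjnjjnnn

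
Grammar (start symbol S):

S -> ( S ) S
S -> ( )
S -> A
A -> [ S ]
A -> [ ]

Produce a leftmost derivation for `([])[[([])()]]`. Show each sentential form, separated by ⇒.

S ⇒ (S)S ⇒ (A)S ⇒ ([])S ⇒ ([])A ⇒ ([])[S] ⇒ ([])[A] ⇒ ([])[[S]] ⇒ ([])[[(S)S]] ⇒ ([])[[(A)S]] ⇒ ([])[[([])S]] ⇒ ([])[[([])()]]

S ⇒ (S)S   [S -> ( S ) S]
(S)S ⇒ (A)S   [S -> A]
(A)S ⇒ ([])S   [A -> [ ]]
([])S ⇒ ([])A   [S -> A]
([])A ⇒ ([])[S]   [A -> [ S ]]
([])[S] ⇒ ([])[A]   [S -> A]
([])[A] ⇒ ([])[[S]]   [A -> [ S ]]
([])[[S]] ⇒ ([])[[(S)S]]   [S -> ( S ) S]
([])[[(S)S]] ⇒ ([])[[(A)S]]   [S -> A]
([])[[(A)S]] ⇒ ([])[[([])S]]   [A -> [ ]]
([])[[([])S]] ⇒ ([])[[([])()]]   [S -> ( )]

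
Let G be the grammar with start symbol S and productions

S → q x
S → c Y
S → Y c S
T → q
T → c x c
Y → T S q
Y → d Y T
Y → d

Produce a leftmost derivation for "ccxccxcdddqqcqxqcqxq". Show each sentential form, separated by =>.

S=>cY=>cTSq=>ccxcSq=>ccxcYcSq=>ccxcTSqcSq=>ccxccxcSqcSq=>ccxccxcYcSqcSq=>ccxccxcdYTcSqcSq=>ccxccxcddYTTcSqcSq=>ccxccxcdddTTcSqcSq=>ccxccxcdddqTcSqcSq=>ccxccxcdddqqcSqcSq=>ccxccxcdddqqcqxqcSq=>ccxccxcdddqqcqxqcqxq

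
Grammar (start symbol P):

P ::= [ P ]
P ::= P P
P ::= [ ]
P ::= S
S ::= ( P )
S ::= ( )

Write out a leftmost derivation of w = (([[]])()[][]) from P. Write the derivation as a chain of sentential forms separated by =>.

P => S => (P) => (PP) => (PPP) => (PPPP) => (SPPP) => ((P)PPP) => (([P])PPP) => (([[]])PPP) => (([[]])SPP) => (([[]])()PP) => (([[]])()[]P) => (([[]])()[][])

P => S   [P ::= S]
S => (P)   [S ::= ( P )]
(P) => (PP)   [P ::= P P]
(PP) => (PPP)   [P ::= P P]
(PPP) => (PPPP)   [P ::= P P]
(PPPP) => (SPPP)   [P ::= S]
(SPPP) => ((P)PPP)   [S ::= ( P )]
((P)PPP) => (([P])PPP)   [P ::= [ P ]]
(([P])PPP) => (([[]])PPP)   [P ::= [ ]]
(([[]])PPP) => (([[]])SPP)   [P ::= S]
(([[]])SPP) => (([[]])()PP)   [S ::= ( )]
(([[]])()PP) => (([[]])()[]P)   [P ::= [ ]]
(([[]])()[]P) => (([[]])()[][])   [P ::= [ ]]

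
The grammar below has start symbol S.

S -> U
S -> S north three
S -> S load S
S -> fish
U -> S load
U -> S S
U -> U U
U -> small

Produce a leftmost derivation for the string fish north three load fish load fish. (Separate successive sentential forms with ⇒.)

S ⇒ S load S ⇒ S load S load S ⇒ S north three load S load S ⇒ fish north three load S load S ⇒ fish north three load fish load S ⇒ fish north three load fish load fish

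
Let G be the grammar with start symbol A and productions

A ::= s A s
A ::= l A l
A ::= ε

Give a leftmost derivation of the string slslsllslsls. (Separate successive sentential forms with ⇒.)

A ⇒ sAs   [A ::= s A s]
sAs ⇒ slAls   [A ::= l A l]
slAls ⇒ slsAsls   [A ::= s A s]
slsAsls ⇒ slslAlsls   [A ::= l A l]
slslAlsls ⇒ slslsAslsls   [A ::= s A s]
slslsAslsls ⇒ slslslAlslsls   [A ::= l A l]
slslslAlslsls ⇒ slslsllslsls   [A ::= ε]

A⇒sAs⇒slAls⇒slsAsls⇒slslAlsls⇒slslsAslsls⇒slslslAlslsls⇒slslsllslsls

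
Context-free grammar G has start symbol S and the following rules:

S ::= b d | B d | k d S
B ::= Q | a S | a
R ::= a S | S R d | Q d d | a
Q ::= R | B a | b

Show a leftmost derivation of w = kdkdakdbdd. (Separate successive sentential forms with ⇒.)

S ⇒ kdS ⇒ kdkdS ⇒ kdkdBd ⇒ kdkdaSd ⇒ kdkdakdSd ⇒ kdkdakdbdd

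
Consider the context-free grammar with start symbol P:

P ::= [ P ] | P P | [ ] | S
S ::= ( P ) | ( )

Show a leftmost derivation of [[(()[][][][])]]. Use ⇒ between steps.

P ⇒ [P]   [P ::= [ P ]]
[P] ⇒ [[P]]   [P ::= [ P ]]
[[P]] ⇒ [[S]]   [P ::= S]
[[S]] ⇒ [[(P)]]   [S ::= ( P )]
[[(P)]] ⇒ [[(PP)]]   [P ::= P P]
[[(PP)]] ⇒ [[(PPP)]]   [P ::= P P]
[[(PPP)]] ⇒ [[(PPPP)]]   [P ::= P P]
[[(PPPP)]] ⇒ [[(PPPPP)]]   [P ::= P P]
[[(PPPPP)]] ⇒ [[(SPPPP)]]   [P ::= S]
[[(SPPPP)]] ⇒ [[(()PPPP)]]   [S ::= ( )]
[[(()PPPP)]] ⇒ [[(()[]PPP)]]   [P ::= [ ]]
[[(()[]PPP)]] ⇒ [[(()[][]PP)]]   [P ::= [ ]]
[[(()[][]PP)]] ⇒ [[(()[][][]P)]]   [P ::= [ ]]
[[(()[][][]P)]] ⇒ [[(()[][][][])]]   [P ::= [ ]]

P ⇒ [P] ⇒ [[P]] ⇒ [[S]] ⇒ [[(P)]] ⇒ [[(PP)]] ⇒ [[(PPP)]] ⇒ [[(PPPP)]] ⇒ [[(PPPPP)]] ⇒ [[(SPPPP)]] ⇒ [[(()PPPP)]] ⇒ [[(()[]PPP)]] ⇒ [[(()[][]PP)]] ⇒ [[(()[][][]P)]] ⇒ [[(()[][][][])]]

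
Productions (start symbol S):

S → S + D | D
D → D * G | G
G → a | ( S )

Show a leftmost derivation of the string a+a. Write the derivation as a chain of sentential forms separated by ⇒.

S ⇒ S+D ⇒ D+D ⇒ G+D ⇒ a+D ⇒ a+G ⇒ a+a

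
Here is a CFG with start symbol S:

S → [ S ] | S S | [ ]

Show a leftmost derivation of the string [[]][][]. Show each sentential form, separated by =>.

S => SS => SSS => [S]SS => [[]]SS => [[]][]S => [[]][][]

S => SS   [S → S S]
SS => SSS   [S → S S]
SSS => [S]SS   [S → [ S ]]
[S]SS => [[]]SS   [S → [ ]]
[[]]SS => [[]][]S   [S → [ ]]
[[]][]S => [[]][][]   [S → [ ]]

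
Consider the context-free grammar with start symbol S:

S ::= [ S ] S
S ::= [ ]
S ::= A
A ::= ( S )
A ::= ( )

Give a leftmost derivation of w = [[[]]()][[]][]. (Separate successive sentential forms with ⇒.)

S ⇒ [S]S ⇒ [[S]S]S ⇒ [[[]]S]S ⇒ [[[]]A]S ⇒ [[[]]()]S ⇒ [[[]]()][S]S ⇒ [[[]]()][[]]S ⇒ [[[]]()][[]][]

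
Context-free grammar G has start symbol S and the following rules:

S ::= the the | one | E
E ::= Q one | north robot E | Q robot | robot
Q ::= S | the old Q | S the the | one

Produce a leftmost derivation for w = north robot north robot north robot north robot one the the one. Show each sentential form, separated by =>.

S => E => north robot E => north robot north robot E => north robot north robot north robot E => north robot north robot north robot north robot E => north robot north robot north robot north robot Q one => north robot north robot north robot north robot S the the one => north robot north robot north robot north robot one the the one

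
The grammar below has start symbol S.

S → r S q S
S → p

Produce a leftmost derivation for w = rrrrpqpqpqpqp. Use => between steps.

S => rSqS => rrSqSqS => rrrSqSqSqS => rrrrSqSqSqSqS => rrrrpqSqSqSqS => rrrrpqpqSqSqS => rrrrpqpqpqSqS => rrrrpqpqpqpqS => rrrrpqpqpqpqp

S => rSqS   [S → r S q S]
rSqS => rrSqSqS   [S → r S q S]
rrSqSqS => rrrSqSqSqS   [S → r S q S]
rrrSqSqSqS => rrrrSqSqSqSqS   [S → r S q S]
rrrrSqSqSqSqS => rrrrpqSqSqSqS   [S → p]
rrrrpqSqSqSqS => rrrrpqpqSqSqS   [S → p]
rrrrpqpqSqSqS => rrrrpqpqpqSqS   [S → p]
rrrrpqpqpqSqS => rrrrpqpqpqpqS   [S → p]
rrrrpqpqpqpqS => rrrrpqpqpqpqp   [S → p]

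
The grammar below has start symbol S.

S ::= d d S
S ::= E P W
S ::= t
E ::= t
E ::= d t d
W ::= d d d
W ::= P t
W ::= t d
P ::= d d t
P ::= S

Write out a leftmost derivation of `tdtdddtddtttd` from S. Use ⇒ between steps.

S⇒EPW⇒tPW⇒tSW⇒tEPWW⇒tdtdPWW⇒tdtdSWW⇒tdtdddSWW⇒tdtdddtWW⇒tdtdddtPtW⇒tdtdddtddttW⇒tdtdddtddtttd

S ⇒ EPW   [S ::= E P W]
EPW ⇒ tPW   [E ::= t]
tPW ⇒ tSW   [P ::= S]
tSW ⇒ tEPWW   [S ::= E P W]
tEPWW ⇒ tdtdPWW   [E ::= d t d]
tdtdPWW ⇒ tdtdSWW   [P ::= S]
tdtdSWW ⇒ tdtdddSWW   [S ::= d d S]
tdtdddSWW ⇒ tdtdddtWW   [S ::= t]
tdtdddtWW ⇒ tdtdddtPtW   [W ::= P t]
tdtdddtPtW ⇒ tdtdddtddttW   [P ::= d d t]
tdtdddtddttW ⇒ tdtdddtddtttd   [W ::= t d]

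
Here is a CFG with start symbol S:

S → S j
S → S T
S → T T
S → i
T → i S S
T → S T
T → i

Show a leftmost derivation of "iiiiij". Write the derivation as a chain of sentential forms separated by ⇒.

S ⇒ TT   [S → T T]
TT ⇒ iT   [T → i]
iT ⇒ iiSS   [T → i S S]
iiSS ⇒ iiTTS   [S → T T]
iiTTS ⇒ iiiTS   [T → i]
iiiTS ⇒ iiiiS   [T → i]
iiiiS ⇒ iiiiSj   [S → S j]
iiiiSj ⇒ iiiiij   [S → i]

S ⇒ TT ⇒ iT ⇒ iiSS ⇒ iiTTS ⇒ iiiTS ⇒ iiiiS ⇒ iiiiSj ⇒ iiiiij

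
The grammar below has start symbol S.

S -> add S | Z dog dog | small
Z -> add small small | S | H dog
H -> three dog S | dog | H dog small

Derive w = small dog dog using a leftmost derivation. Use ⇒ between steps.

S ⇒ Z dog dog ⇒ S dog dog ⇒ small dog dog

S ⇒ Z dog dog   [S -> Z dog dog]
Z dog dog ⇒ S dog dog   [Z -> S]
S dog dog ⇒ small dog dog   [S -> small]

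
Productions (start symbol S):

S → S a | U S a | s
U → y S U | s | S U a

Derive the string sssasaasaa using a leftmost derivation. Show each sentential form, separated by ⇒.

S ⇒ Sa   [S → S a]
Sa ⇒ USaa   [S → U S a]
USaa ⇒ SUaSaa   [U → S U a]
SUaSaa ⇒ sUaSaa   [S → s]
sUaSaa ⇒ sSUaaSaa   [U → S U a]
sSUaaSaa ⇒ sUSaUaaSaa   [S → U S a]
sUSaUaaSaa ⇒ ssSaUaaSaa   [U → s]
ssSaUaaSaa ⇒ sssaUaaSaa   [S → s]
sssaUaaSaa ⇒ sssasaaSaa   [U → s]
sssasaaSaa ⇒ sssasaasaa   [S → s]

S ⇒ Sa ⇒ USaa ⇒ SUaSaa ⇒ sUaSaa ⇒ sSUaaSaa ⇒ sUSaUaaSaa ⇒ ssSaUaaSaa ⇒ sssaUaaSaa ⇒ sssasaaSaa ⇒ sssasaasaa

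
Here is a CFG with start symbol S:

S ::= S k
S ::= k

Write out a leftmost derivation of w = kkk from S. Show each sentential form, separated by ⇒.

S⇒Sk⇒Skk⇒kkk

S ⇒ Sk   [S ::= S k]
Sk ⇒ Skk   [S ::= S k]
Skk ⇒ kkk   [S ::= k]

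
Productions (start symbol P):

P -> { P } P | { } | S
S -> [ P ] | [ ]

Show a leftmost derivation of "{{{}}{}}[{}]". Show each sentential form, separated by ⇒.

P⇒{P}P⇒{{P}P}P⇒{{{}}P}P⇒{{{}}{}}P⇒{{{}}{}}S⇒{{{}}{}}[P]⇒{{{}}{}}[{}]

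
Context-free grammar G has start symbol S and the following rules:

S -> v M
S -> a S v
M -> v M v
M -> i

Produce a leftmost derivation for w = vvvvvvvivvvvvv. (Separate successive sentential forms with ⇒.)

S ⇒ vM ⇒ vvMv ⇒ vvvMvv ⇒ vvvvMvvv ⇒ vvvvvMvvvv ⇒ vvvvvvMvvvvv ⇒ vvvvvvvMvvvvvv ⇒ vvvvvvvivvvvvv

S ⇒ vM   [S -> v M]
vM ⇒ vvMv   [M -> v M v]
vvMv ⇒ vvvMvv   [M -> v M v]
vvvMvv ⇒ vvvvMvvv   [M -> v M v]
vvvvMvvv ⇒ vvvvvMvvvv   [M -> v M v]
vvvvvMvvvv ⇒ vvvvvvMvvvvv   [M -> v M v]
vvvvvvMvvvvv ⇒ vvvvvvvMvvvvvv   [M -> v M v]
vvvvvvvMvvvvvv ⇒ vvvvvvvivvvvvv   [M -> i]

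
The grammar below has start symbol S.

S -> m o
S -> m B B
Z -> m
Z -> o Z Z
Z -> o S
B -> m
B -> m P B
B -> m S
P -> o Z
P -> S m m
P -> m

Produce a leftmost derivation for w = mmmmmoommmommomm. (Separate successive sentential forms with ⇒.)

S ⇒ mBB ⇒ mmSB ⇒ mmmBBB ⇒ mmmmBB ⇒ mmmmmPBB ⇒ mmmmmoZBB ⇒ mmmmmooSBB ⇒ mmmmmoomBBBB ⇒ mmmmmoommSBBB ⇒ mmmmmoommmoBBB ⇒ mmmmmoommmomSBB ⇒ mmmmmoommmommoBB ⇒ mmmmmoommmommomB ⇒ mmmmmoommmommomm

S ⇒ mBB   [S -> m B B]
mBB ⇒ mmSB   [B -> m S]
mmSB ⇒ mmmBBB   [S -> m B B]
mmmBBB ⇒ mmmmBB   [B -> m]
mmmmBB ⇒ mmmmmPBB   [B -> m P B]
mmmmmPBB ⇒ mmmmmoZBB   [P -> o Z]
mmmmmoZBB ⇒ mmmmmooSBB   [Z -> o S]
mmmmmooSBB ⇒ mmmmmoomBBBB   [S -> m B B]
mmmmmoomBBBB ⇒ mmmmmoommSBBB   [B -> m S]
mmmmmoommSBBB ⇒ mmmmmoommmoBBB   [S -> m o]
mmmmmoommmoBBB ⇒ mmmmmoommmomSBB   [B -> m S]
mmmmmoommmomSBB ⇒ mmmmmoommmommoBB   [S -> m o]
mmmmmoommmommoBB ⇒ mmmmmoommmommomB   [B -> m]
mmmmmoommmommomB ⇒ mmmmmoommmommomm   [B -> m]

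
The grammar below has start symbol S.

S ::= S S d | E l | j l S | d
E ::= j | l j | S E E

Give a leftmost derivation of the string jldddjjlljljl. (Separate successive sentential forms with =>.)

S => El   [S ::= E l]
El => SEEl   [E ::= S E E]
SEEl => ElEEl   [S ::= E l]
ElEEl => SEElEEl   [E ::= S E E]
SEElEEl => jlSEElEEl   [S ::= j l S]
jlSEElEEl => jlSSdEElEEl   [S ::= S S d]
jlSSdEElEEl => jldSdEElEEl   [S ::= d]
jldSdEElEEl => jldddEElEEl   [S ::= d]
jldddEElEEl => jldddjElEEl   [E ::= j]
jldddjElEEl => jldddjjlEEl   [E ::= j]
jldddjjlEEl => jldddjjlljEl   [E ::= l j]
jldddjjlljEl => jldddjjlljljl   [E ::= l j]

S=>El=>SEEl=>ElEEl=>SEElEEl=>jlSEElEEl=>jlSSdEElEEl=>jldSdEElEEl=>jldddEElEEl=>jldddjElEEl=>jldddjjlEEl=>jldddjjlljEl=>jldddjjlljljl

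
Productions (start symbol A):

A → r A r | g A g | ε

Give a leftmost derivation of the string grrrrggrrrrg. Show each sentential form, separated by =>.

A => gAg => grArg => grrArrg => grrrArrrg => grrrrArrrrg => grrrrgAgrrrrg => grrrrggrrrrg

A => gAg   [A → g A g]
gAg => grArg   [A → r A r]
grArg => grrArrg   [A → r A r]
grrArrg => grrrArrrg   [A → r A r]
grrrArrrg => grrrrArrrrg   [A → r A r]
grrrrArrrrg => grrrrgAgrrrrg   [A → g A g]
grrrrgAgrrrrg => grrrrggrrrrg   [A → ε]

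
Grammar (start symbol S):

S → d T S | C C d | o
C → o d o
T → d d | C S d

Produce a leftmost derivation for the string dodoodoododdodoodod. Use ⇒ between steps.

S ⇒ dTS   [S → d T S]
dTS ⇒ dCSdS   [T → C S d]
dCSdS ⇒ dodoSdS   [C → o d o]
dodoSdS ⇒ dodoCCddS   [S → C C d]
dodoCCddS ⇒ dodoodoCddS   [C → o d o]
dodoodoCddS ⇒ dodoodoododdS   [C → o d o]
dodoodoododdS ⇒ dodoodoododdCCd   [S → C C d]
dodoodoododdCCd ⇒ dodoodoododdodoCd   [C → o d o]
dodoodoododdodoCd ⇒ dodoodoododdodoodod   [C → o d o]

S⇒dTS⇒dCSdS⇒dodoSdS⇒dodoCCddS⇒dodoodoCddS⇒dodoodoododdS⇒dodoodoododdCCd⇒dodoodoododdodoCd⇒dodoodoododdodoodod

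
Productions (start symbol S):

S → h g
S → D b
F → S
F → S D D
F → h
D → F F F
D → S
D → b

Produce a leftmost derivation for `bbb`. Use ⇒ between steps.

S ⇒ Db   [S → D b]
Db ⇒ Sb   [D → S]
Sb ⇒ Dbb   [S → D b]
Dbb ⇒ bbb   [D → b]

S⇒Db⇒Sb⇒Dbb⇒bbb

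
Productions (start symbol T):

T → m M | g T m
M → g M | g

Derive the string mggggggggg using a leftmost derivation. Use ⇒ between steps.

T⇒mM⇒mgM⇒mggM⇒mgggM⇒mggggM⇒mgggggM⇒mggggggM⇒mgggggggM⇒mggggggggM⇒mggggggggg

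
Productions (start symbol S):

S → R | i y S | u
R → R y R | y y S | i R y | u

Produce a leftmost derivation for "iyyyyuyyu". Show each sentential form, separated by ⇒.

S⇒R⇒RyR⇒iRyyR⇒iyySyyR⇒iyyRyyR⇒iyyyySyyR⇒iyyyyuyyR⇒iyyyyuyyu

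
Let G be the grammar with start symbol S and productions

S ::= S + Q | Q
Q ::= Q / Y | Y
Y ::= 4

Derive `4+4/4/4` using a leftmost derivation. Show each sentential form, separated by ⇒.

S ⇒ S+Q   [S ::= S + Q]
S+Q ⇒ Q+Q   [S ::= Q]
Q+Q ⇒ Y+Q   [Q ::= Y]
Y+Q ⇒ 4+Q   [Y ::= 4]
4+Q ⇒ 4+Q/Y   [Q ::= Q / Y]
4+Q/Y ⇒ 4+Q/Y/Y   [Q ::= Q / Y]
4+Q/Y/Y ⇒ 4+Y/Y/Y   [Q ::= Y]
4+Y/Y/Y ⇒ 4+4/Y/Y   [Y ::= 4]
4+4/Y/Y ⇒ 4+4/4/Y   [Y ::= 4]
4+4/4/Y ⇒ 4+4/4/4   [Y ::= 4]

S ⇒ S+Q ⇒ Q+Q ⇒ Y+Q ⇒ 4+Q ⇒ 4+Q/Y ⇒ 4+Q/Y/Y ⇒ 4+Y/Y/Y ⇒ 4+4/Y/Y ⇒ 4+4/4/Y ⇒ 4+4/4/4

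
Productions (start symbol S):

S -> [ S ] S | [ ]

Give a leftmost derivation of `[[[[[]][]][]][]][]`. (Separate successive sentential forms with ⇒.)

S⇒[S]S⇒[[S]S]S⇒[[[S]S]S]S⇒[[[[S]S]S]S]S⇒[[[[[]]S]S]S]S⇒[[[[[]][]]S]S]S⇒[[[[[]][]][]]S]S⇒[[[[[]][]][]][]]S⇒[[[[[]][]][]][]][]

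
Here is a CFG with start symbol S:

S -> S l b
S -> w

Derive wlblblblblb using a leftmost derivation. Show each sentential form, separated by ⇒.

S ⇒ Slb ⇒ Slblb ⇒ Slblblb ⇒ Slblblblb ⇒ Slblblblblb ⇒ wlblblblblb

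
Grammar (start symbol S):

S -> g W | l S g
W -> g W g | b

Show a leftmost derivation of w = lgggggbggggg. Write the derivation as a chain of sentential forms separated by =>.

S=>lSg=>lgWg=>lggWgg=>lgggWggg=>lggggWgggg=>lgggggWggggg=>lgggggbggggg

S => lSg   [S -> l S g]
lSg => lgWg   [S -> g W]
lgWg => lggWgg   [W -> g W g]
lggWgg => lgggWggg   [W -> g W g]
lgggWggg => lggggWgggg   [W -> g W g]
lggggWgggg => lgggggWggggg   [W -> g W g]
lgggggWggggg => lgggggbggggg   [W -> b]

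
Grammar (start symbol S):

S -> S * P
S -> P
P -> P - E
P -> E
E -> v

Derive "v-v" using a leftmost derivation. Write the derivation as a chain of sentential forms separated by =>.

S => P => P-E => E-E => v-E => v-v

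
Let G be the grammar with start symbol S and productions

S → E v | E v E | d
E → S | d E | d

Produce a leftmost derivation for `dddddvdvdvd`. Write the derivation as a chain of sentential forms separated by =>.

S=>EvE=>dEvE=>ddEvE=>dddEvE=>ddddEvE=>ddddSvE=>ddddEvEvE=>ddddSvEvE=>ddddEvEvEvE=>ddddSvEvEvE=>dddddvEvEvE=>dddddvdvEvE=>dddddvdvdvE=>dddddvdvdvd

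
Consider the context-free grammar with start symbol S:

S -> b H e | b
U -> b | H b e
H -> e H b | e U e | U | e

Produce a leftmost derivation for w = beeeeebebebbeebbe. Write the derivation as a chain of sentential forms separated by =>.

S => bHe   [S -> b H e]
bHe => beHbe   [H -> e H b]
beHbe => beeHbbe   [H -> e H b]
beeHbbe => beeeUebbe   [H -> e U e]
beeeUebbe => beeeHbeebbe   [U -> H b e]
beeeHbeebbe => beeeeHbbeebbe   [H -> e H b]
beeeeHbbeebbe => beeeeUbbeebbe   [H -> U]
beeeeUbbeebbe => beeeeHbebbeebbe   [U -> H b e]
beeeeHbebbeebbe => beeeeeUebebbeebbe   [H -> e U e]
beeeeeUebebbeebbe => beeeeebebebbeebbe   [U -> b]

S => bHe => beHbe => beeHbbe => beeeUebbe => beeeHbeebbe => beeeeHbbeebbe => beeeeUbbeebbe => beeeeHbebbeebbe => beeeeeUebebbeebbe => beeeeebebebbeebbe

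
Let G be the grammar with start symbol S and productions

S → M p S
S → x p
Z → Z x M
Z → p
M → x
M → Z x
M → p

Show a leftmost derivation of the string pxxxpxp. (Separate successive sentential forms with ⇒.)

S ⇒ MpS ⇒ ZxpS ⇒ ZxMxpS ⇒ pxMxpS ⇒ pxxxpS ⇒ pxxxpxp

S ⇒ MpS   [S → M p S]
MpS ⇒ ZxpS   [M → Z x]
ZxpS ⇒ ZxMxpS   [Z → Z x M]
ZxMxpS ⇒ pxMxpS   [Z → p]
pxMxpS ⇒ pxxxpS   [M → x]
pxxxpS ⇒ pxxxpxp   [S → x p]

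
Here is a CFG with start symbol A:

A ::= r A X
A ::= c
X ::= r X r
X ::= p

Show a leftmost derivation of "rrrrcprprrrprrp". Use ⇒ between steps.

A⇒rAX⇒rrAXX⇒rrrAXXX⇒rrrrAXXXX⇒rrrrcXXXX⇒rrrrcpXXX⇒rrrrcprXrXX⇒rrrrcprprXX⇒rrrrcprprrXrX⇒rrrrcprprrrXrrX⇒rrrrcprprrrprrX⇒rrrrcprprrrprrp

A ⇒ rAX   [A ::= r A X]
rAX ⇒ rrAXX   [A ::= r A X]
rrAXX ⇒ rrrAXXX   [A ::= r A X]
rrrAXXX ⇒ rrrrAXXXX   [A ::= r A X]
rrrrAXXXX ⇒ rrrrcXXXX   [A ::= c]
rrrrcXXXX ⇒ rrrrcpXXX   [X ::= p]
rrrrcpXXX ⇒ rrrrcprXrXX   [X ::= r X r]
rrrrcprXrXX ⇒ rrrrcprprXX   [X ::= p]
rrrrcprprXX ⇒ rrrrcprprrXrX   [X ::= r X r]
rrrrcprprrXrX ⇒ rrrrcprprrrXrrX   [X ::= r X r]
rrrrcprprrrXrrX ⇒ rrrrcprprrrprrX   [X ::= p]
rrrrcprprrrprrX ⇒ rrrrcprprrrprrp   [X ::= p]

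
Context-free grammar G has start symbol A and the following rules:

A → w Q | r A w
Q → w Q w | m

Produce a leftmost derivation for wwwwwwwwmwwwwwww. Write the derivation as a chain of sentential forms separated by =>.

A => wQ   [A → w Q]
wQ => wwQw   [Q → w Q w]
wwQw => wwwQww   [Q → w Q w]
wwwQww => wwwwQwww   [Q → w Q w]
wwwwQwww => wwwwwQwwww   [Q → w Q w]
wwwwwQwwww => wwwwwwQwwwww   [Q → w Q w]
wwwwwwQwwwww => wwwwwwwQwwwwww   [Q → w Q w]
wwwwwwwQwwwwww => wwwwwwwwQwwwwwww   [Q → w Q w]
wwwwwwwwQwwwwwww => wwwwwwwwmwwwwwww   [Q → m]

A => wQ => wwQw => wwwQww => wwwwQwww => wwwwwQwwww => wwwwwwQwwwww => wwwwwwwQwwwwww => wwwwwwwwQwwwwwww => wwwwwwwwmwwwwwww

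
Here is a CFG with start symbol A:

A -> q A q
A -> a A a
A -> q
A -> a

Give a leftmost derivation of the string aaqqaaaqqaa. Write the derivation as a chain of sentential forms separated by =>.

A => aAa => aaAaa => aaqAqaa => aaqqAqqaa => aaqqaAaqqaa => aaqqaaaqqaa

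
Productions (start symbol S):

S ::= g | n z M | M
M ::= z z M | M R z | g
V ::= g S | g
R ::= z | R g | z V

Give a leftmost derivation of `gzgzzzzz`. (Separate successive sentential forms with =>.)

S => M   [S ::= M]
M => MRz   [M ::= M R z]
MRz => MRzRz   [M ::= M R z]
MRzRz => MRzRzRz   [M ::= M R z]
MRzRzRz => gRzRzRz   [M ::= g]
gRzRzRz => gRgzRzRz   [R ::= R g]
gRgzRzRz => gzgzRzRz   [R ::= z]
gzgzRzRz => gzgzzzRz   [R ::= z]
gzgzzzRz => gzgzzzzz   [R ::= z]

S => M => MRz => MRzRz => MRzRzRz => gRzRzRz => gRgzRzRz => gzgzRzRz => gzgzzzRz => gzgzzzzz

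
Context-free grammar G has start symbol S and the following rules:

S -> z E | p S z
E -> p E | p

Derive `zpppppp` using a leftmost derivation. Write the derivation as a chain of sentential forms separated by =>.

S => zE => zpE => zppE => zpppE => zppppE => zpppppE => zpppppp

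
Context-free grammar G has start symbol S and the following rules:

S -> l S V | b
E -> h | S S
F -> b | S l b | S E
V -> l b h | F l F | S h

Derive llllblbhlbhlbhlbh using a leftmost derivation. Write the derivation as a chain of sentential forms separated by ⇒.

S ⇒ lSV ⇒ llSVV ⇒ lllSVVV ⇒ llllSVVVV ⇒ llllbVVVV ⇒ llllblbhVVV ⇒ llllblbhlbhVV ⇒ llllblbhlbhlbhV ⇒ llllblbhlbhlbhlbh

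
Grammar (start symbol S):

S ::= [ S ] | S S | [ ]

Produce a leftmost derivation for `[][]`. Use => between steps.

S=>SS=>[]S=>[][]

S => SS   [S ::= S S]
SS => []S   [S ::= [ ]]
[]S => [][]   [S ::= [ ]]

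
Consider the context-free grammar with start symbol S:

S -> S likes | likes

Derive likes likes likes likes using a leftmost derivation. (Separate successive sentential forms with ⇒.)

S ⇒ S likes   [S -> S likes]
S likes ⇒ S likes likes   [S -> S likes]
S likes likes ⇒ S likes likes likes   [S -> S likes]
S likes likes likes ⇒ likes likes likes likes   [S -> likes]

S ⇒ S likes ⇒ S likes likes ⇒ S likes likes likes ⇒ likes likes likes likes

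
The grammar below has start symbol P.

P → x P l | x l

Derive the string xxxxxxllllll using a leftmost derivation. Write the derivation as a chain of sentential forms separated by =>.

P => xPl => xxPll => xxxPlll => xxxxPllll => xxxxxPlllll => xxxxxxllllll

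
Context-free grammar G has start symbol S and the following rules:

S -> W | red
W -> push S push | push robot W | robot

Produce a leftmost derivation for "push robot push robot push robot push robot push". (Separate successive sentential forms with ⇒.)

S ⇒ W ⇒ push robot W ⇒ push robot push robot W ⇒ push robot push robot push robot W ⇒ push robot push robot push robot push S push ⇒ push robot push robot push robot push W push ⇒ push robot push robot push robot push robot push

S ⇒ W   [S -> W]
W ⇒ push robot W   [W -> push robot W]
push robot W ⇒ push robot push robot W   [W -> push robot W]
push robot push robot W ⇒ push robot push robot push robot W   [W -> push robot W]
push robot push robot push robot W ⇒ push robot push robot push robot push S push   [W -> push S push]
push robot push robot push robot push S push ⇒ push robot push robot push robot push W push   [S -> W]
push robot push robot push robot push W push ⇒ push robot push robot push robot push robot push   [W -> robot]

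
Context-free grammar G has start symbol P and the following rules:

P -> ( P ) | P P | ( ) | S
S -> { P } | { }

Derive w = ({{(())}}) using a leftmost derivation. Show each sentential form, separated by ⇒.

P ⇒ (P)   [P -> ( P )]
(P) ⇒ (S)   [P -> S]
(S) ⇒ ({P})   [S -> { P }]
({P}) ⇒ ({S})   [P -> S]
({S}) ⇒ ({{P}})   [S -> { P }]
({{P}}) ⇒ ({{(P)}})   [P -> ( P )]
({{(P)}}) ⇒ ({{(())}})   [P -> ( )]

P⇒(P)⇒(S)⇒({P})⇒({S})⇒({{P}})⇒({{(P)}})⇒({{(())}})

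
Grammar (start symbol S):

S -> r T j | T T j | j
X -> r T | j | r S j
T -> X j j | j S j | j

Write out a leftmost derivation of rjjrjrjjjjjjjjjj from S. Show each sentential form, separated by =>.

S=>rTj=>rjSjj=>rjTTjjj=>rjjTjjj=>rjjXjjjjj=>rjjrSjjjjjj=>rjjrTTjjjjjjj=>rjjrjTjjjjjjj=>rjjrjXjjjjjjjjj=>rjjrjrTjjjjjjjjj=>rjjrjrjjjjjjjjjj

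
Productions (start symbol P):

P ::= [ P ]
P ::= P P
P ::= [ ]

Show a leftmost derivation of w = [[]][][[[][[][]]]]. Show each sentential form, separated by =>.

P => PP   [P ::= P P]
PP => [P]P   [P ::= [ P ]]
[P]P => [[]]P   [P ::= [ ]]
[[]]P => [[]]PP   [P ::= P P]
[[]]PP => [[]][]P   [P ::= [ ]]
[[]][]P => [[]][][P]   [P ::= [ P ]]
[[]][][P] => [[]][][[P]]   [P ::= [ P ]]
[[]][][[P]] => [[]][][[PP]]   [P ::= P P]
[[]][][[PP]] => [[]][][[[]P]]   [P ::= [ ]]
[[]][][[[]P]] => [[]][][[[][P]]]   [P ::= [ P ]]
[[]][][[[][P]]] => [[]][][[[][PP]]]   [P ::= P P]
[[]][][[[][PP]]] => [[]][][[[][[]P]]]   [P ::= [ ]]
[[]][][[[][[]P]]] => [[]][][[[][[][]]]]   [P ::= [ ]]

P => PP => [P]P => [[]]P => [[]]PP => [[]][]P => [[]][][P] => [[]][][[P]] => [[]][][[PP]] => [[]][][[[]P]] => [[]][][[[][P]]] => [[]][][[[][PP]]] => [[]][][[[][[]P]]] => [[]][][[[][[][]]]]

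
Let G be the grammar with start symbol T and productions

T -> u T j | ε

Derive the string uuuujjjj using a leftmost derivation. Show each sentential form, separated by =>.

T => uTj => uuTjj => uuuTjjj => uuuuTjjjj => uuuujjjj

T => uTj   [T -> u T j]
uTj => uuTjj   [T -> u T j]
uuTjj => uuuTjjj   [T -> u T j]
uuuTjjj => uuuuTjjjj   [T -> u T j]
uuuuTjjjj => uuuujjjj   [T -> ε]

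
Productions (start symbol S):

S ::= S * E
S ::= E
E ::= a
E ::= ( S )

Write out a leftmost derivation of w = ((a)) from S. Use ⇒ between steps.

S⇒E⇒(S)⇒(E)⇒((S))⇒((E))⇒((a))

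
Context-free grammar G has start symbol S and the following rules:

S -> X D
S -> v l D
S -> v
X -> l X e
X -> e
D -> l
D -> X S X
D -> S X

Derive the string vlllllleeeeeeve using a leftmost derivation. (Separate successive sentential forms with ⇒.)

S ⇒ vlD ⇒ vlXSX ⇒ vllXeSX ⇒ vlllXeeSX ⇒ vllllXeeeSX ⇒ vlllllXeeeeSX ⇒ vllllllXeeeeeSX ⇒ vlllllleeeeeeSX ⇒ vlllllleeeeeevX ⇒ vlllllleeeeeeve

S ⇒ vlD   [S -> v l D]
vlD ⇒ vlXSX   [D -> X S X]
vlXSX ⇒ vllXeSX   [X -> l X e]
vllXeSX ⇒ vlllXeeSX   [X -> l X e]
vlllXeeSX ⇒ vllllXeeeSX   [X -> l X e]
vllllXeeeSX ⇒ vlllllXeeeeSX   [X -> l X e]
vlllllXeeeeSX ⇒ vllllllXeeeeeSX   [X -> l X e]
vllllllXeeeeeSX ⇒ vlllllleeeeeeSX   [X -> e]
vlllllleeeeeeSX ⇒ vlllllleeeeeevX   [S -> v]
vlllllleeeeeevX ⇒ vlllllleeeeeeve   [X -> e]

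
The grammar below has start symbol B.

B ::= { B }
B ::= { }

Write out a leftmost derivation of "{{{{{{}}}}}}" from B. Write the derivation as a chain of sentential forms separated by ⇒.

B ⇒ {B} ⇒ {{B}} ⇒ {{{B}}} ⇒ {{{{B}}}} ⇒ {{{{{B}}}}} ⇒ {{{{{{}}}}}}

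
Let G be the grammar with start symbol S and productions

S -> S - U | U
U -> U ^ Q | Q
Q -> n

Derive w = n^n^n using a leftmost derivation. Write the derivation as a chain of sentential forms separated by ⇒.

S ⇒ U   [S -> U]
U ⇒ U^Q   [U -> U ^ Q]
U^Q ⇒ U^Q^Q   [U -> U ^ Q]
U^Q^Q ⇒ Q^Q^Q   [U -> Q]
Q^Q^Q ⇒ n^Q^Q   [Q -> n]
n^Q^Q ⇒ n^n^Q   [Q -> n]
n^n^Q ⇒ n^n^n   [Q -> n]

S ⇒ U ⇒ U^Q ⇒ U^Q^Q ⇒ Q^Q^Q ⇒ n^Q^Q ⇒ n^n^Q ⇒ n^n^n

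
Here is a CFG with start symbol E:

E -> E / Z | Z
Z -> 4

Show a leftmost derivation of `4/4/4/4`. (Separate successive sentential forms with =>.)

E => E/Z => E/Z/Z => E/Z/Z/Z => Z/Z/Z/Z => 4/Z/Z/Z => 4/4/Z/Z => 4/4/4/Z => 4/4/4/4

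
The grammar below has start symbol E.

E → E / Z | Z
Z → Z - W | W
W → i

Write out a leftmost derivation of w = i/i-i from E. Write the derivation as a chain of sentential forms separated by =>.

E=>E/Z=>Z/Z=>W/Z=>i/Z=>i/Z-W=>i/W-W=>i/i-W=>i/i-i

E => E/Z   [E → E / Z]
E/Z => Z/Z   [E → Z]
Z/Z => W/Z   [Z → W]
W/Z => i/Z   [W → i]
i/Z => i/Z-W   [Z → Z - W]
i/Z-W => i/W-W   [Z → W]
i/W-W => i/i-W   [W → i]
i/i-W => i/i-i   [W → i]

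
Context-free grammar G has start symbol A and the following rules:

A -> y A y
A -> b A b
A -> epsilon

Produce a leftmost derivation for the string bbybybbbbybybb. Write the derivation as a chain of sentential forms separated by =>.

A => bAb => bbAbb => bbyAybb => bbybAbybb => bbybyAybybb => bbybybAbybybb => bbybybbAbbybybb => bbybybbbbybybb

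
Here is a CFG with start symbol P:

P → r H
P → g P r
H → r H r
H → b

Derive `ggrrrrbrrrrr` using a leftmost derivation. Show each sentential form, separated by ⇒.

P ⇒ gPr   [P → g P r]
gPr ⇒ ggPrr   [P → g P r]
ggPrr ⇒ ggrHrr   [P → r H]
ggrHrr ⇒ ggrrHrrr   [H → r H r]
ggrrHrrr ⇒ ggrrrHrrrr   [H → r H r]
ggrrrHrrrr ⇒ ggrrrrHrrrrr   [H → r H r]
ggrrrrHrrrrr ⇒ ggrrrrbrrrrr   [H → b]

P ⇒ gPr ⇒ ggPrr ⇒ ggrHrr ⇒ ggrrHrrr ⇒ ggrrrHrrrr ⇒ ggrrrrHrrrrr ⇒ ggrrrrbrrrrr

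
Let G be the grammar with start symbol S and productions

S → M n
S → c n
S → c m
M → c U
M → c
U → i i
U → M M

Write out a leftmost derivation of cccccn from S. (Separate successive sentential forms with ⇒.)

S ⇒ Mn ⇒ cUn ⇒ cMMn ⇒ ccMn ⇒ cccUn ⇒ cccMMn ⇒ ccccMn ⇒ cccccn

S ⇒ Mn   [S → M n]
Mn ⇒ cUn   [M → c U]
cUn ⇒ cMMn   [U → M M]
cMMn ⇒ ccMn   [M → c]
ccMn ⇒ cccUn   [M → c U]
cccUn ⇒ cccMMn   [U → M M]
cccMMn ⇒ ccccMn   [M → c]
ccccMn ⇒ cccccn   [M → c]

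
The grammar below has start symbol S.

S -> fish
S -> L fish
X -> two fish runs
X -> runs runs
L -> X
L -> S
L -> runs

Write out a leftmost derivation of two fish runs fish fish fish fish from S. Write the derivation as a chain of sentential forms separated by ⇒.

S ⇒ L fish   [S -> L fish]
L fish ⇒ S fish   [L -> S]
S fish ⇒ L fish fish   [S -> L fish]
L fish fish ⇒ S fish fish   [L -> S]
S fish fish ⇒ L fish fish fish   [S -> L fish]
L fish fish fish ⇒ S fish fish fish   [L -> S]
S fish fish fish ⇒ L fish fish fish fish   [S -> L fish]
L fish fish fish fish ⇒ X fish fish fish fish   [L -> X]
X fish fish fish fish ⇒ two fish runs fish fish fish fish   [X -> two fish runs]

S ⇒ L fish ⇒ S fish ⇒ L fish fish ⇒ S fish fish ⇒ L fish fish fish ⇒ S fish fish fish ⇒ L fish fish fish fish ⇒ X fish fish fish fish ⇒ two fish runs fish fish fish fish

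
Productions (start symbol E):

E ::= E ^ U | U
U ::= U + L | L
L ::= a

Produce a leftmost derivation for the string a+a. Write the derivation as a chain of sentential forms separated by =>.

E => U => U+L => L+L => a+L => a+a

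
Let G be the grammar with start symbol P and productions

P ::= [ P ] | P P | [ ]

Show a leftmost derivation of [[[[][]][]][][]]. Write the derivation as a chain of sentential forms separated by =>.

P=>[P]=>[PP]=>[PPP]=>[[P]PP]=>[[PP]PP]=>[[[P]P]PP]=>[[[PP]P]PP]=>[[[[]P]P]PP]=>[[[[][]]P]PP]=>[[[[][]][]]PP]=>[[[[][]][]][]P]=>[[[[][]][]][][]]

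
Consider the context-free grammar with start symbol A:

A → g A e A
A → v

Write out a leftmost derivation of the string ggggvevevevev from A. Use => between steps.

A=>gAeA=>ggAeAeA=>gggAeAeAeA=>ggggAeAeAeAeA=>ggggveAeAeAeA=>ggggveveAeAeA=>ggggveveveAeA=>ggggveveveveA=>ggggvevevevev

A => gAeA   [A → g A e A]
gAeA => ggAeAeA   [A → g A e A]
ggAeAeA => gggAeAeAeA   [A → g A e A]
gggAeAeAeA => ggggAeAeAeAeA   [A → g A e A]
ggggAeAeAeAeA => ggggveAeAeAeA   [A → v]
ggggveAeAeAeA => ggggveveAeAeA   [A → v]
ggggveveAeAeA => ggggveveveAeA   [A → v]
ggggveveveAeA => ggggveveveveA   [A → v]
ggggveveveveA => ggggvevevevev   [A → v]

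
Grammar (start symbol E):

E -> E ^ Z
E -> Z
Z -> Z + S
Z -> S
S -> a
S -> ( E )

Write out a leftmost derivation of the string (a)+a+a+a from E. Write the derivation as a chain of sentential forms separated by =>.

E => Z   [E -> Z]
Z => Z+S   [Z -> Z + S]
Z+S => Z+S+S   [Z -> Z + S]
Z+S+S => Z+S+S+S   [Z -> Z + S]
Z+S+S+S => S+S+S+S   [Z -> S]
S+S+S+S => (E)+S+S+S   [S -> ( E )]
(E)+S+S+S => (Z)+S+S+S   [E -> Z]
(Z)+S+S+S => (S)+S+S+S   [Z -> S]
(S)+S+S+S => (a)+S+S+S   [S -> a]
(a)+S+S+S => (a)+a+S+S   [S -> a]
(a)+a+S+S => (a)+a+a+S   [S -> a]
(a)+a+a+S => (a)+a+a+a   [S -> a]

E => Z => Z+S => Z+S+S => Z+S+S+S => S+S+S+S => (E)+S+S+S => (Z)+S+S+S => (S)+S+S+S => (a)+S+S+S => (a)+a+S+S => (a)+a+a+S => (a)+a+a+a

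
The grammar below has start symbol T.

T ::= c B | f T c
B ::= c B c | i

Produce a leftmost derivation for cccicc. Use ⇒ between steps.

T⇒cB⇒ccBc⇒cccBcc⇒cccicc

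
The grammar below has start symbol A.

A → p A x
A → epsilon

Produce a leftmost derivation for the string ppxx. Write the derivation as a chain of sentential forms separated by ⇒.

A ⇒ pAx   [A → p A x]
pAx ⇒ ppAxx   [A → p A x]
ppAxx ⇒ ppxx   [A → epsilon]

A ⇒ pAx ⇒ ppAxx ⇒ ppxx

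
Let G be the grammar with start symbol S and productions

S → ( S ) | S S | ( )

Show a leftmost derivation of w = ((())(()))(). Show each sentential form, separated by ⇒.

S ⇒ SS ⇒ (S)S ⇒ (SS)S ⇒ ((S)S)S ⇒ ((())S)S ⇒ ((())(S))S ⇒ ((())(()))S ⇒ ((())(()))()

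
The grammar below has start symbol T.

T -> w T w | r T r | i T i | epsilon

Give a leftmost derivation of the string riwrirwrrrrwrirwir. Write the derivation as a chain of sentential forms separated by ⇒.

T ⇒ rTr ⇒ riTir ⇒ riwTwir ⇒ riwrTrwir ⇒ riwriTirwir ⇒ riwrirTrirwir ⇒ riwrirwTwrirwir ⇒ riwrirwrTrwrirwir ⇒ riwrirwrrTrrwrirwir ⇒ riwrirwrrrrwrirwir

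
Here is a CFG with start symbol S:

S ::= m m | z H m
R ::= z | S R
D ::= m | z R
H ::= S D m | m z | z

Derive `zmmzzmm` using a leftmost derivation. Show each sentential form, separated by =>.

S => zHm   [S ::= z H m]
zHm => zSDmm   [H ::= S D m]
zSDmm => zmmDmm   [S ::= m m]
zmmDmm => zmmzRmm   [D ::= z R]
zmmzRmm => zmmzzmm   [R ::= z]

S => zHm => zSDmm => zmmDmm => zmmzRmm => zmmzzmm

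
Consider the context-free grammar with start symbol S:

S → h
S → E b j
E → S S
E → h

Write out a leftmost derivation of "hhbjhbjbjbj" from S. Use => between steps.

S => Ebj   [S → E b j]
Ebj => SSbj   [E → S S]
SSbj => hSbj   [S → h]
hSbj => hEbjbj   [S → E b j]
hEbjbj => hSSbjbj   [E → S S]
hSSbjbj => hEbjSbjbj   [S → E b j]
hEbjSbjbj => hhbjSbjbj   [E → h]
hhbjSbjbj => hhbjEbjbjbj   [S → E b j]
hhbjEbjbjbj => hhbjhbjbjbj   [E → h]

S=>Ebj=>SSbj=>hSbj=>hEbjbj=>hSSbjbj=>hEbjSbjbj=>hhbjSbjbj=>hhbjEbjbjbj=>hhbjhbjbjbj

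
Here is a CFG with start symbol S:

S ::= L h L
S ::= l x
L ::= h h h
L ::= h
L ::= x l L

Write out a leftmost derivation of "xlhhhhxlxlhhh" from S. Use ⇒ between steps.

S⇒LhL⇒xlLhL⇒xlhhhhL⇒xlhhhhxlL⇒xlhhhhxlxlL⇒xlhhhhxlxlhhh

S ⇒ LhL   [S ::= L h L]
LhL ⇒ xlLhL   [L ::= x l L]
xlLhL ⇒ xlhhhhL   [L ::= h h h]
xlhhhhL ⇒ xlhhhhxlL   [L ::= x l L]
xlhhhhxlL ⇒ xlhhhhxlxlL   [L ::= x l L]
xlhhhhxlxlL ⇒ xlhhhhxlxlhhh   [L ::= h h h]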